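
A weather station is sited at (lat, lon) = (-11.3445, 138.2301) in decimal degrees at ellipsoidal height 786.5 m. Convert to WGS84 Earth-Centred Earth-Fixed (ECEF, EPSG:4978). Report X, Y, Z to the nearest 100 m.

X -4665200 m, Y 4166800 m, Z -1246500 m

WGS84: a = 6378137 m, e² = 0.006694380; N(φ) = a/√(1−e²sin²φ) = 6378963.231 m.
X = (N+h)·cosφ·cosλ = -4665219.029 m; Y = (N+h)·cosφ·sinλ = 4166779.190 m; Z = (N(1−e²)+h)·sinφ = -1246545.851 m.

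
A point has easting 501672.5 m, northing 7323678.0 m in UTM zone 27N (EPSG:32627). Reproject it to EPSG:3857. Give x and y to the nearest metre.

Unproject from UTM 27N (λ₀ = -21°) → φ = 66.03380010°, λ = -20.96310105°.
Web Mercator (R = 6378137 m): x = -2333601.734 m, y = 9886102.758 m.

x -2333602 m, y 9886103 m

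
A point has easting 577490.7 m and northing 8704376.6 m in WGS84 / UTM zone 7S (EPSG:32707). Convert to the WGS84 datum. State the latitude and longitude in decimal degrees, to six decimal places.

lat -11.719400°, lon -140.288900°

Zone 7S: λ₀ = -141°, k₀ = 0.9996, false easting 500000 m, false northing 10000000 m.
Meridian distance M = (N − FN)/k₀ = -1296141.9 m.
Inverse transverse Mercator on WGS84 gives φ = -11.71939979°, λ = -140.28889980°.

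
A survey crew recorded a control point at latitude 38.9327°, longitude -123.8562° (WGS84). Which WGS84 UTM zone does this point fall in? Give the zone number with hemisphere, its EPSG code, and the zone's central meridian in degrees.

Zone 10N (EPSG:32610), central meridian -123°

UTM zone = ⌊(λ + 180)/6⌋ + 1; -123.8562° ∈ [-126°, -120°) → zone 10.
Hemisphere: N (φ ≥ 0).
Central meridian λ₀ = 6×10 − 183 = -123°.
EPSG code: 32610.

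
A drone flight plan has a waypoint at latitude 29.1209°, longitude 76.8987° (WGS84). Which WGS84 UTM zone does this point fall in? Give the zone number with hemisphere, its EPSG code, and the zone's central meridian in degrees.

Zone 43N (EPSG:32643), central meridian 75°

UTM zone = ⌊(λ + 180)/6⌋ + 1; 76.8987° ∈ [72°, 78°) → zone 43.
Hemisphere: N (φ ≥ 0).
Central meridian λ₀ = 6×43 − 183 = 75°.
EPSG code: 32643.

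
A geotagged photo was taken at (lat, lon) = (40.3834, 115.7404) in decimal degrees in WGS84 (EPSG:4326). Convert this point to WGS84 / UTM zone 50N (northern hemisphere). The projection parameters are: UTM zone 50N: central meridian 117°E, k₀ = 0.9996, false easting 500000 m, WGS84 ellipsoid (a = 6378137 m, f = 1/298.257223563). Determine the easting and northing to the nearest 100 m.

E 393100 m, N 4471100 m

Zone 50 central meridian λ₀ = 6×50 − 183 = 117°; Δλ = -1.2596°.
Transverse Mercator on WGS84 with k₀ = 0.9996 gives E = 393083.267 m, N = 4471073.784 m.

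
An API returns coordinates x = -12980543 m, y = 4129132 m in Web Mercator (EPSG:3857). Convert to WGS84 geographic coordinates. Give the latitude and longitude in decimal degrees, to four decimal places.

lat 34.7439°, lon -116.6062°

R = 6378137 m. λ = x/R = -116.60620173°.
φ = 2·arctan(exp(y/R)) − 90° = 2·arctan(1.91054) − 90° = 34.74389697°.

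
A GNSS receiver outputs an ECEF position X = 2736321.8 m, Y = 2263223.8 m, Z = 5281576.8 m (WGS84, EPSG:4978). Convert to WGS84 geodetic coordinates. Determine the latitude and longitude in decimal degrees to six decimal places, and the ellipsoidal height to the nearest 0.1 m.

λ = atan2(Y, X) = 39.59430028°; p = √(X²+Y²) = 3551005.3 m.
Bowring's method on WGS84 (a = 6378137 m, b = 6356752.314 m) gives φ = 56.26349973°, h = 943.116 m.

lat 56.263500°, lon 39.594300°, h 943.1 m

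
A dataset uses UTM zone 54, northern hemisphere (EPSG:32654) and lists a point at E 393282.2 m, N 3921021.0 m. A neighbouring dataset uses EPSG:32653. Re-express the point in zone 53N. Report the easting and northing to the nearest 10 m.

UTM 54N → geographic: φ = 35.42689996°, λ = 139.82439995°.
UTM 53N (λ₀ = 135°) forward: E = 938106.783 m, N = 3931092.881 m.

E 938110 m, N 3931090 m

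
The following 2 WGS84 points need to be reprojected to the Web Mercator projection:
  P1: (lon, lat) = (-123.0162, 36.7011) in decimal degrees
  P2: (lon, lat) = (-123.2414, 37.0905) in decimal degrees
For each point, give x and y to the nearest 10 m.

Web Mercator: x = R·λ, y = R·ln tan(π/4+φ/2), R = 6378137 m.
P1 (36.7011°, -123.0162°) → (-13694100.743, 4397525.471) m.
P2 (37.0905°, -123.2414°) → (-13719169.893, 4451728.839) m.

P1: x -13694100 m, y 4397530 m; P2: x -13719170 m, y 4451730 m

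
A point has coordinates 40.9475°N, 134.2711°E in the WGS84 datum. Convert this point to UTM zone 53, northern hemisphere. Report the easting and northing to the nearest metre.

Zone 53 central meridian λ₀ = 6×53 − 183 = 135°; Δλ = -0.7289°.
Transverse Mercator on WGS84 with k₀ = 0.9996 gives E = 438649.541 m, N = 4533184.849 m.

E 438650 m, N 4533185 m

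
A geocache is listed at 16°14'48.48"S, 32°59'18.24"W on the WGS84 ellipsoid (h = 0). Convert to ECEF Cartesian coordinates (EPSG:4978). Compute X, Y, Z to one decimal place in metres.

X 5137561.1 m, Y -3334892.6 m, Z -1772964.6 m

WGS84: a = 6378137 m, e² = 0.006694380; N(φ) = a/√(1−e²sin²φ) = 6379808.722 m.
X = (N+h)·cosφ·cosλ = 5137561.136 m; Y = (N+h)·cosφ·sinλ = -3334892.606 m; Z = (N(1−e²)+h)·sinφ = -1772964.611 m.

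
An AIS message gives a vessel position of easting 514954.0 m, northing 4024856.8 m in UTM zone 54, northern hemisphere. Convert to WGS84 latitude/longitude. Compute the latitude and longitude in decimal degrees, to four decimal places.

Zone 54N: λ₀ = 141°, k₀ = 0.9996, false easting 500000 m.
Meridian distance M = (N − FN)/k₀ = 4026467.4 m.
Inverse transverse Mercator on WGS84 gives φ = 36.36869970°, λ = 141.16669961°.

lat 36.3687°, lon 141.1667°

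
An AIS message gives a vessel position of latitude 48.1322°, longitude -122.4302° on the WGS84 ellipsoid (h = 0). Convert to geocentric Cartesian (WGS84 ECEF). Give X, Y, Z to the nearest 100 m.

WGS84: a = 6378137 m, e² = 0.006694380; N(φ) = a/√(1−e²sin²φ) = 6390009.242 m.
X = (N+h)·cosφ·cosλ = -2287082.450 m; Y = (N+h)·cosφ·sinλ = -3599670.037 m; Z = (N(1−e²)+h)·sinφ = 4726699.625 m.

X -2287100 m, Y -3599700 m, Z 4726700 m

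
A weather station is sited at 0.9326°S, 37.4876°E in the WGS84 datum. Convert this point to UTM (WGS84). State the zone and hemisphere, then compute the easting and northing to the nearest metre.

Zone 37S: E 331710 m, N 9896883 m

Longitude 37.4876° lies in the 6° band [36°, 42°), giving zone 37; latitude is south of the equator, so 37S.
Zone 37 central meridian λ₀ = 6×37 − 183 = 39°; Δλ = -1.5124°.
Transverse Mercator on WGS84 with k₀ = 0.9996 gives E = 331710.224 m, N = 9896883.430 m.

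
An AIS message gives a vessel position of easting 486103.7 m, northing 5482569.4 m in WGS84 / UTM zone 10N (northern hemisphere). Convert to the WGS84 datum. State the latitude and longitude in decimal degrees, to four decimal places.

lat 49.4956°, lon -123.1919°

Zone 10N: λ₀ = -123°, k₀ = 0.9996, false easting 500000 m.
Meridian distance M = (N − FN)/k₀ = 5484763.3 m.
Inverse transverse Mercator on WGS84 gives φ = 49.49560043°, λ = -123.19190060°.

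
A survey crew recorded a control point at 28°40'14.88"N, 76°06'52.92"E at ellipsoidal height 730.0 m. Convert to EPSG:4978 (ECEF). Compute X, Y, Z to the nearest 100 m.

X 1344100 m, Y 5437400 m, Z 3042300 m

WGS84: a = 6378137 m, e² = 0.006694380; N(φ) = a/√(1−e²sin²φ) = 6383056.877 m.
X = (N+h)·cosφ·cosλ = 1344140.482 m; Y = (N+h)·cosφ·sinλ = 5437401.635 m; Z = (N(1−e²)+h)·sinφ = 3042289.211 m.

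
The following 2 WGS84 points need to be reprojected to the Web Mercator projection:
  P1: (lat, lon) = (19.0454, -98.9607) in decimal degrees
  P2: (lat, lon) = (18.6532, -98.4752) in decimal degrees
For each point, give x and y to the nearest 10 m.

P1: x -11016250 m, y 2160280 m; P2: x -10962210 m, y 2114150 m

Web Mercator: x = R·λ, y = R·ln tan(π/4+φ/2), R = 6378137 m.
P1 (19.0454°, -98.9607°) → (-11016254.733, 2160281.759) m.
P2 (18.6532°, -98.4752°) → (-10962209.120, 2114148.075) m.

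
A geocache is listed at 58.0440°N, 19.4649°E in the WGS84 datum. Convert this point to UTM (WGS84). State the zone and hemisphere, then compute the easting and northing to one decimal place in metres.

Zone 34N: E 409377.5 m, N 6434639.0 m

Longitude 19.4649° lies in the 6° band [18°, 24°), giving zone 34; latitude is north of the equator, so 34N.
Zone 34 central meridian λ₀ = 6×34 − 183 = 21°; Δλ = -1.5351°.
Transverse Mercator on WGS84 with k₀ = 0.9996 gives E = 409377.548 m, N = 6434638.956 m.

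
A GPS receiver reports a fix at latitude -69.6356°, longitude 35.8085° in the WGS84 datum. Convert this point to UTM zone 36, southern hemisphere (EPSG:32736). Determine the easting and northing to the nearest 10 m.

E 609040 m, N 2272260 m

Zone 36 central meridian λ₀ = 6×36 − 183 = 33°; Δλ = +2.8085°.
Transverse Mercator on WGS84 with k₀ = 0.9996 gives E = 609040.480 m, N = 2272256.921 m.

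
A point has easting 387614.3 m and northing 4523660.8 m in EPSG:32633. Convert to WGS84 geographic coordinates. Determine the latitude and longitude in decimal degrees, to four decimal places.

lat 40.8563°, lon 13.6666°

Zone 33N: λ₀ = 15°, k₀ = 0.9996, false easting 500000 m.
Meridian distance M = (N − FN)/k₀ = 4525471.0 m.
Inverse transverse Mercator on WGS84 gives φ = 40.85630042°, λ = 13.66659959°.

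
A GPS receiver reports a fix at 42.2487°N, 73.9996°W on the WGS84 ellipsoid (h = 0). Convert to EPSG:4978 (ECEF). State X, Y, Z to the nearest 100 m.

X 1303400 m, Y -4545300 m, Z 4266100 m

WGS84: a = 6378137 m, e² = 0.006694380; N(φ) = a/√(1−e²sin²φ) = 6387809.798 m.
X = (N+h)·cosφ·cosλ = 1303374.715 m; Y = (N+h)·cosφ·sinλ = -4545288.046 m; Z = (N(1−e²)+h)·sinφ = 4266092.678 m.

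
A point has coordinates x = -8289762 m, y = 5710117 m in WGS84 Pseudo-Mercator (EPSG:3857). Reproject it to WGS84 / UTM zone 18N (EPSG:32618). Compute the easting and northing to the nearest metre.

E 541504 m, N 5045300 m

Web Mercator inverse (R = 6378137 m) → φ = 45.55999932°, λ = -74.46819906°.
UTM 18N forward: E = 541503.744 m, N = 5045299.814 m.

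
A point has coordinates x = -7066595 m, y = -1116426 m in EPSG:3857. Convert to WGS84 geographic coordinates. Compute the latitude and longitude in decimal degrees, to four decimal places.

R = 6378137 m. λ = x/R = -63.48030295°.
φ = 2·arctan(exp(y/R)) − 90° = 2·arctan(0.83942) − 90° = -9.97820128°.

lat -9.9782°, lon -63.4803°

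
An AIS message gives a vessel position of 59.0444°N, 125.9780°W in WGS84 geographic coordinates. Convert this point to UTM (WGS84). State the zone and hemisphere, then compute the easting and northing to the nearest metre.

Zone 10N: E 329164 m, N 6548805 m

Longitude -125.9780° lies in the 6° band [-126°, -120°), giving zone 10; latitude is north of the equator, so 10N.
Zone 10 central meridian λ₀ = 6×10 − 183 = -123°; Δλ = -2.9780°.
Transverse Mercator on WGS84 with k₀ = 0.9996 gives E = 329163.554 m, N = 6548804.641 m.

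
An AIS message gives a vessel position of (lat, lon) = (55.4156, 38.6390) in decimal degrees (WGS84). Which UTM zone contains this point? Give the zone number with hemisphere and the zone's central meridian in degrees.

UTM zone = ⌊(λ + 180)/6⌋ + 1; 38.6390° ∈ [36°, 42°) → zone 37.
Hemisphere: N (φ ≥ 0).
Central meridian λ₀ = 6×37 − 183 = 39°.

Zone 37N, central meridian 39°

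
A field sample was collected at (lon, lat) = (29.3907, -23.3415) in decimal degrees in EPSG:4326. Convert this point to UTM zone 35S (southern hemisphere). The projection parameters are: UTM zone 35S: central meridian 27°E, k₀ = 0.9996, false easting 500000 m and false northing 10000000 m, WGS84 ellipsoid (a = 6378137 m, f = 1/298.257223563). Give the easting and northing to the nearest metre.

Zone 35 central meridian λ₀ = 6×35 − 183 = 27°; Δλ = +2.3907°.
Transverse Mercator on WGS84 with k₀ = 0.9996 gives E = 744430.909 m, N = 7416654.189 m.

E 744431 m, N 7416654 m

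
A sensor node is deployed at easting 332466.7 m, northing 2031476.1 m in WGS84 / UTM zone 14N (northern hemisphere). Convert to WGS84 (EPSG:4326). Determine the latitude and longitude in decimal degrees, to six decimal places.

Zone 14N: λ₀ = -99°, k₀ = 0.9996, false easting 500000 m.
Meridian distance M = (N − FN)/k₀ = 2032289.0 m.
Inverse transverse Mercator on WGS84 gives φ = 18.36659971°, λ = -100.58569978°.

lat 18.366600°, lon -100.585700°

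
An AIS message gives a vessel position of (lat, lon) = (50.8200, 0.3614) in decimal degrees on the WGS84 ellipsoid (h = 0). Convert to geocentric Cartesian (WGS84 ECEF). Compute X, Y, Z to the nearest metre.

X 4037492 m, Y 25467 m, Z 4920918 m

WGS84: a = 6378137 m, e² = 0.006694380; N(φ) = a/√(1−e²sin²φ) = 6391003.939 m.
X = (N+h)·cosφ·cosλ = 4037492.388 m; Y = (N+h)·cosφ·sinλ = 25467.305 m; Z = (N(1−e²)+h)·sinφ = 4920918.446 m.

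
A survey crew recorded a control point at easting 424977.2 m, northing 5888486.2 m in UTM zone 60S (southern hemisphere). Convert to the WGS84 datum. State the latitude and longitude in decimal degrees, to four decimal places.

lat -37.1470°, lon 176.1552°

Zone 60S: λ₀ = 177°, k₀ = 0.9996, false easting 500000 m, false northing 10000000 m.
Meridian distance M = (N − FN)/k₀ = -4113159.1 m.
Inverse transverse Mercator on WGS84 gives φ = -37.14700032°, λ = 176.15519972°.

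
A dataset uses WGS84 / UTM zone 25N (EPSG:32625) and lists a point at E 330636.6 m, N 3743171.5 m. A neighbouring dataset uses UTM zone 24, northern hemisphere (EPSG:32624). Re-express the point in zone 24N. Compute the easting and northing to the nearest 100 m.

E 886100 m, N 3749500 m

UTM 25N → geographic: φ = 33.81520037°, λ = -34.82989992°.
UTM 24N (λ₀ = -39°) forward: E = 886062.271 m, N = 3749492.972 m.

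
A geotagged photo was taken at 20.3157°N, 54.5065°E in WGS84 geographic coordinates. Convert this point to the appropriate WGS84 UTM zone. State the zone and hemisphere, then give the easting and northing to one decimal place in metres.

Longitude 54.5065° lies in the 6° band [54°, 60°), giving zone 40; latitude is north of the equator, so 40N.
Zone 40 central meridian λ₀ = 6×40 − 183 = 57°; Δλ = -2.4935°.
Transverse Mercator on WGS84 with k₀ = 0.9996 gives E = 239628.005 m, N = 2248385.242 m.

Zone 40N: E 239628.0 m, N 2248385.2 m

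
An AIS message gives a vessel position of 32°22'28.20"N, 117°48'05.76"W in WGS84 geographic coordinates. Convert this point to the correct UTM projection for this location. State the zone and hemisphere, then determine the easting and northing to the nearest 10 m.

Zone 11N: E 424590 m, N 3582230 m

Longitude -117.8016° lies in the 6° band [-120°, -114°), giving zone 11; latitude is north of the equator, so 11N.
Zone 11 central meridian λ₀ = 6×11 − 183 = -117°; Δλ = -0.8016°.
Transverse Mercator on WGS84 with k₀ = 0.9996 gives E = 424592.908 m, N = 3582229.880 m.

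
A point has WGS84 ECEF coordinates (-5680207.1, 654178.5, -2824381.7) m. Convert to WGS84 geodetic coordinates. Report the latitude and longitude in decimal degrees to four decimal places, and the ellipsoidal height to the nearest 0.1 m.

lat -26.4409°, lon 173.4303°, h 3365.0 m

λ = atan2(Y, X) = 173.43029966°; p = √(X²+Y²) = 5717753.2 m.
Bowring's method on WGS84 (a = 6378137 m, b = 6356752.314 m) gives φ = -26.44090018°, h = 3364.980 m.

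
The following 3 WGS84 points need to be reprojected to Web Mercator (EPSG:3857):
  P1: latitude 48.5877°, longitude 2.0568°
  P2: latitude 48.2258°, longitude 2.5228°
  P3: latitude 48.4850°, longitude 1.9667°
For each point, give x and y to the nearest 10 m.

Web Mercator: x = R·λ, y = R·ln tan(π/4+φ/2), R = 6378137 m.
P1 (48.5877°, 2.0568°) → (228961.929, 6205190.085) m.
P2 (48.2258°, 2.5228°) → (280836.811, 6144502.457) m.
P3 (48.4850°, 1.9667°) → (218932.043, 6187924.197) m.

P1: x 228960 m, y 6205190 m; P2: x 280840 m, y 6144500 m; P3: x 218930 m, y 6187920 m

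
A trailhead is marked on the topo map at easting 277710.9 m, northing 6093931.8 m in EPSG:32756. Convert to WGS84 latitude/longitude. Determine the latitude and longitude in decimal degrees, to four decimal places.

Zone 56S: λ₀ = 153°, k₀ = 0.9996, false easting 500000 m, false northing 10000000 m.
Meridian distance M = (N − FN)/k₀ = -3907631.3 m.
Inverse transverse Mercator on WGS84 gives φ = -35.27310044°, λ = 150.55609963°.

lat -35.2731°, lon 150.5561°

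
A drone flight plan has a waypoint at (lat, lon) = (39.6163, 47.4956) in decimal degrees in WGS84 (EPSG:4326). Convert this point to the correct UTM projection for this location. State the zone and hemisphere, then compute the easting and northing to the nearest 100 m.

Longitude 47.4956° lies in the 6° band [42°, 48°), giving zone 38; latitude is north of the equator, so 38N.
Zone 38 central meridian λ₀ = 6×38 − 183 = 45°; Δλ = +2.4956°.
Transverse Mercator on WGS84 with k₀ = 0.9996 gives E = 714223.988 m, N = 4388147.593 m.

Zone 38N: E 714200 m, N 4388100 m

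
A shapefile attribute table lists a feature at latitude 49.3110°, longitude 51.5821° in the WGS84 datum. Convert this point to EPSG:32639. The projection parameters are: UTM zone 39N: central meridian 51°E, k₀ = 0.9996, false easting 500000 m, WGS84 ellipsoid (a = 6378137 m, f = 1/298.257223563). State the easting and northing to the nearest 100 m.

E 542300 m, N 5462200 m

Zone 39 central meridian λ₀ = 6×39 − 183 = 51°; Δλ = +0.5821°.
Transverse Mercator on WGS84 with k₀ = 0.9996 gives E = 542310.440 m, N = 5462192.085 m.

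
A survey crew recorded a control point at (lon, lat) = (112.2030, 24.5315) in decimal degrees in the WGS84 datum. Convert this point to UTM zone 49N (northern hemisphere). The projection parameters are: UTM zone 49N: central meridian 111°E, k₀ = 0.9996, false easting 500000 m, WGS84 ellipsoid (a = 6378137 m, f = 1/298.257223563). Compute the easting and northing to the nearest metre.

E 621857 m, N 2713604 m

Zone 49 central meridian λ₀ = 6×49 − 183 = 111°; Δλ = +1.2030°.
Transverse Mercator on WGS84 with k₀ = 0.9996 gives E = 621856.555 m, N = 2713604.232 m.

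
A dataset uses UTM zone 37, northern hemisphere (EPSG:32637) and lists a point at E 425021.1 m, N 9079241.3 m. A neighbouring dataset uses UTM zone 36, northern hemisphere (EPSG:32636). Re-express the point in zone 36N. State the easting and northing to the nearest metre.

UTM 37N → geographic: φ = 81.74360045°, λ = 34.31820116°.
UTM 36N (λ₀ = 33°) forward: E = 521131.717 m, N = 9076448.505 m.

E 521132 m, N 9076449 m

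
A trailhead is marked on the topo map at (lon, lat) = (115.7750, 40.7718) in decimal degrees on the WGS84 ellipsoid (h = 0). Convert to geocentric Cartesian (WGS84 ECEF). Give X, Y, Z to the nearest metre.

X -2103390 m, Y 4355921 m, Z 4143264 m

WGS84: a = 6378137 m, e² = 0.006694380; N(φ) = a/√(1−e²sin²φ) = 6387261.214 m.
X = (N+h)·cosφ·cosλ = -2103390.188 m; Y = (N+h)·cosφ·sinλ = 4355921.004 m; Z = (N(1−e²)+h)·sinφ = 4143264.293 m.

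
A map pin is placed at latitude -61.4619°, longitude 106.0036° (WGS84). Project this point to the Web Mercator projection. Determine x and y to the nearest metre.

Web Mercator is spherical with R = a = 6378137 m.
x = R·λ = 6378137 × 1.850111839 = 11800266.774 m.
y = R·ln tan(π/4 + φ/2) = 6378137 × -1.369155645 = -8732662.275 m.

x 11800267 m, y -8732662 m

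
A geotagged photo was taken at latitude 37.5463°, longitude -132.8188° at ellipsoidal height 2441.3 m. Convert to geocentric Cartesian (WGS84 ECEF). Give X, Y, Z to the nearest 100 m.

WGS84: a = 6378137 m, e² = 0.006694380; N(φ) = a/√(1−e²sin²φ) = 6386080.157 m.
X = (N+h)·cosφ·cosλ = -3442732.481 m; Y = (N+h)·cosφ·sinλ = -3715366.750 m; Z = (N(1−e²)+h)·sinφ = 3867127.389 m.

X -3442700 m, Y -3715400 m, Z 3867100 m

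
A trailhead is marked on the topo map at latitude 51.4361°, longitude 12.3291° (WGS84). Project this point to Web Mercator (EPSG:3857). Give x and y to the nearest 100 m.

x 1372500 m, y 6698800 m

Web Mercator is spherical with R = a = 6378137 m.
x = R·λ = 6378137 × 0.215183389 = 1372469.134 m.
y = R·ln tan(π/4 + φ/2) = 6378137 × 1.050275392 = 6698800.340 m.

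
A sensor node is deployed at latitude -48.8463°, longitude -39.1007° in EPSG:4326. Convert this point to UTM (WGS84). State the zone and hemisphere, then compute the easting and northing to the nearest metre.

Longitude -39.1007° lies in the 6° band [-42°, -36°), giving zone 24; latitude is south of the equator, so 24S.
Zone 24 central meridian λ₀ = 6×24 − 183 = -39°; Δλ = -0.1007°.
Transverse Mercator on WGS84 with k₀ = 0.9996 gives E = 492611.911 m, N = 4589625.201 m.

Zone 24S: E 492612 m, N 4589625 m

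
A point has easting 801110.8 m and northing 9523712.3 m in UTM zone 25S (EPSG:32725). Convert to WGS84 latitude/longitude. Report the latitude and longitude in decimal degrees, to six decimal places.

Zone 25S: λ₀ = -33°, k₀ = 0.9996, false easting 500000 m, false northing 10000000 m.
Meridian distance M = (N − FN)/k₀ = -476478.3 m.
Inverse transverse Mercator on WGS84 gives φ = -4.30420033°, λ = -30.28740016°.

lat -4.304200°, lon -30.287400°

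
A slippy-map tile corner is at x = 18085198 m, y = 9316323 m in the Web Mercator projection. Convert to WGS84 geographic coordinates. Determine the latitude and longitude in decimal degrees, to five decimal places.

lat 63.86800°, lon 162.46210°

R = 6378137 m. λ = x/R = 162.46209780°.
φ = 2·arctan(exp(y/R)) − 90° = 2·arctan(4.30882) − 90° = 63.86799950°.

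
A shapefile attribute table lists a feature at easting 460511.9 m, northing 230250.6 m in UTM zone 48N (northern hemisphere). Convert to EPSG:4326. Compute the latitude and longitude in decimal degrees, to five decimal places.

lat 2.08310°, lon 104.64490°

Zone 48N: λ₀ = 105°, k₀ = 0.9996, false easting 500000 m.
Meridian distance M = (N − FN)/k₀ = 230342.7 m.
Inverse transverse Mercator on WGS84 gives φ = 2.08309995°, λ = 104.64489960°.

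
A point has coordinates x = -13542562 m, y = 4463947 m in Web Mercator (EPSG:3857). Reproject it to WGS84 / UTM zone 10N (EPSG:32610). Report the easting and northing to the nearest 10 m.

Web Mercator inverse (R = 6378137 m) → φ = 37.17800130°, λ = -121.65490431°.
UTM 10N forward: E = 619404.749 m, N = 4115465.993 m.

E 619400 m, N 4115470 m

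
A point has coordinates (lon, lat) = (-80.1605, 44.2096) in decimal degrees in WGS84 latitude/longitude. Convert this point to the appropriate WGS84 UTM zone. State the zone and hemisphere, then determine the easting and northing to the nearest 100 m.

Zone 17N: E 567100 m, N 4895500 m

Longitude -80.1605° lies in the 6° band [-84°, -78°), giving zone 17; latitude is north of the equator, so 17N.
Zone 17 central meridian λ₀ = 6×17 − 183 = -81°; Δλ = +0.8395°.
Transverse Mercator on WGS84 with k₀ = 0.9996 gives E = 567068.838 m, N = 4895495.702 m.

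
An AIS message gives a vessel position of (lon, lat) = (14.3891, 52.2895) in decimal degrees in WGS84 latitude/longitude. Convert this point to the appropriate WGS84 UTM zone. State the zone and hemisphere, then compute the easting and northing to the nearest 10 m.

Zone 33N: E 458330 m, N 5793410 m

Longitude 14.3891° lies in the 6° band [12°, 18°), giving zone 33; latitude is north of the equator, so 33N.
Zone 33 central meridian λ₀ = 6×33 − 183 = 15°; Δλ = -0.6109°.
Transverse Mercator on WGS84 with k₀ = 0.9996 gives E = 458332.654 m, N = 5793413.757 m.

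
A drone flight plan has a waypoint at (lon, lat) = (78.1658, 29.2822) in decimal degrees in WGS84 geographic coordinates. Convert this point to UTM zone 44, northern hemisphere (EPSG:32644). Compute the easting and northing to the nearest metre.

Zone 44 central meridian λ₀ = 6×44 − 183 = 81°; Δλ = -2.8342°.
Transverse Mercator on WGS84 with k₀ = 0.9996 gives E = 224643.262 m, N = 3242584.401 m.

E 224643 m, N 3242584 m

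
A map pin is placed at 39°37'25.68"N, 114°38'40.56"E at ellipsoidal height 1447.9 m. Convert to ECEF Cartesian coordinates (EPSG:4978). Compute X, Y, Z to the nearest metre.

WGS84: a = 6378137 m, e² = 0.006694380; N(φ) = a/√(1−e²sin²φ) = 6386837.715 m.
X = (N+h)·cosφ·cosλ = -2051819.411 m; Y = (N+h)·cosφ·sinλ = 4472361.159 m; Z = (N(1−e²)+h)·sinφ = 4046823.471 m.

X -2051819 m, Y 4472361 m, Z 4046823 m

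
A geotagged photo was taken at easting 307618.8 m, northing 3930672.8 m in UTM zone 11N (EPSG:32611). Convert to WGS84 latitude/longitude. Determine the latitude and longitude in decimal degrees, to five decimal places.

Zone 11N: λ₀ = -117°, k₀ = 0.9996, false easting 500000 m.
Meridian distance M = (N − FN)/k₀ = 3932245.7 m.
Inverse transverse Mercator on WGS84 gives φ = 35.50099958°, λ = -119.12110023°.

lat 35.50100°, lon -119.12110°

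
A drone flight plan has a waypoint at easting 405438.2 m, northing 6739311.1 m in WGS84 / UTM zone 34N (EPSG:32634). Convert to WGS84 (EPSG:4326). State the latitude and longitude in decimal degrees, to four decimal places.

lat 60.7780°, lon 19.2636°

Zone 34N: λ₀ = 21°, k₀ = 0.9996, false easting 500000 m.
Meridian distance M = (N − FN)/k₀ = 6742007.9 m.
Inverse transverse Mercator on WGS84 gives φ = 60.77800029°, λ = 19.26359967°.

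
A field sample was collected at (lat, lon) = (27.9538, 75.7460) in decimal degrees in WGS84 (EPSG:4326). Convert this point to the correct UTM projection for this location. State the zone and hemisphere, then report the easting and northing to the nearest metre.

Zone 43N: E 573381 m, N 3092309 m

Longitude 75.7460° lies in the 6° band [72°, 78°), giving zone 43; latitude is north of the equator, so 43N.
Zone 43 central meridian λ₀ = 6×43 − 183 = 75°; Δλ = +0.7460°.
Transverse Mercator on WGS84 with k₀ = 0.9996 gives E = 573381.032 m, N = 3092308.519 m.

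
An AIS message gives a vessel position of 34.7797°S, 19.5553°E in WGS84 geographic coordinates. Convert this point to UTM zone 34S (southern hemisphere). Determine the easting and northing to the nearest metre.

E 367811 m, N 6150436 m

Zone 34 central meridian λ₀ = 6×34 − 183 = 21°; Δλ = -1.4447°.
Transverse Mercator on WGS84 with k₀ = 0.9996 gives E = 367811.451 m, N = 6150436.166 m.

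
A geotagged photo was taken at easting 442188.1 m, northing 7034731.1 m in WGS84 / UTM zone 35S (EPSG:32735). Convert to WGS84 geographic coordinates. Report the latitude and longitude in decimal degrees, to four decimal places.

Zone 35S: λ₀ = 27°, k₀ = 0.9996, false easting 500000 m, false northing 10000000 m.
Meridian distance M = (N − FN)/k₀ = -2966455.5 m.
Inverse transverse Mercator on WGS84 gives φ = -26.80770004°, λ = 26.41830014°.

lat -26.8077°, lon 26.4183°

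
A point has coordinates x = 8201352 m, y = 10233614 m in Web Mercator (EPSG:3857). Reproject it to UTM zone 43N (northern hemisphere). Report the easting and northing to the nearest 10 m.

E 442830 m, N 7462170 m

Web Mercator inverse (R = 6378137 m) → φ = 67.27070002°, λ = 73.67399852°.
UTM 43N forward: E = 442830.212 m, N = 7462167.706 m.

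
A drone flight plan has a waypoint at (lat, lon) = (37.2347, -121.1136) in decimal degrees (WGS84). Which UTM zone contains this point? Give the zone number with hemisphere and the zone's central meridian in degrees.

Zone 10N, central meridian -123°

UTM zone = ⌊(λ + 180)/6⌋ + 1; -121.1136° ∈ [-126°, -120°) → zone 10.
Hemisphere: N (φ ≥ 0).
Central meridian λ₀ = 6×10 − 183 = -123°.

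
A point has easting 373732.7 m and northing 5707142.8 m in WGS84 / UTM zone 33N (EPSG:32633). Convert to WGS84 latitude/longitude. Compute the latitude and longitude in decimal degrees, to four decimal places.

lat 51.5013°, lon 13.1808°

Zone 33N: λ₀ = 15°, k₀ = 0.9996, false easting 500000 m.
Meridian distance M = (N − FN)/k₀ = 5709426.6 m.
Inverse transverse Mercator on WGS84 gives φ = 51.50130008°, λ = 13.18080013°.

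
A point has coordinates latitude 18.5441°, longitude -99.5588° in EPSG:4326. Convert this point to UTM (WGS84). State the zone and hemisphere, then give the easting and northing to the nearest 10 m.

Zone 14N: E 441030 m, N 2050480 m

Longitude -99.5588° lies in the 6° band [-102°, -96°), giving zone 14; latitude is north of the equator, so 14N.
Zone 14 central meridian λ₀ = 6×14 − 183 = -99°; Δλ = -0.5588°.
Transverse Mercator on WGS84 with k₀ = 0.9996 gives E = 441027.293 m, N = 2050475.817 m.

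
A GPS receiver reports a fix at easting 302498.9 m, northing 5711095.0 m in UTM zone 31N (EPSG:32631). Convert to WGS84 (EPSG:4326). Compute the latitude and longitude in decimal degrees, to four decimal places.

lat 51.5164°, lon 0.1534°

Zone 31N: λ₀ = 3°, k₀ = 0.9996, false easting 500000 m.
Meridian distance M = (N − FN)/k₀ = 5713380.4 m.
Inverse transverse Mercator on WGS84 gives φ = 51.51640031°, λ = 0.15340009°.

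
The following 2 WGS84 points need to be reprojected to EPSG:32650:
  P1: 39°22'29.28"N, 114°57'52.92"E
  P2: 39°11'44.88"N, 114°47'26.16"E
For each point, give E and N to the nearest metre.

UTM zone 50N: λ₀ = 117°, k₀ = 0.9996.
P1 (39.3748°, 114.9647°) → (324686.102, 4360345.715) m.
P2 (39.1958°, 114.7906°) → (309202.965, 4340830.556) m.

P1: E 324686 m, N 4360346 m; P2: E 309203 m, N 4340831 m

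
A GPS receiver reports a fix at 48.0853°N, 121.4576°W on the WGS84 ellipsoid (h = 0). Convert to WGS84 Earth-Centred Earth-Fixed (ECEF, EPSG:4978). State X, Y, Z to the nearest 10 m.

X -2227680 m, Y -3641280 m, Z 4723220 m

WGS84: a = 6378137 m, e² = 0.006694380; N(φ) = a/√(1−e²sin²φ) = 6389991.772 m.
X = (N+h)·cosφ·cosλ = -2227677.140 m; Y = (N+h)·cosφ·sinλ = -3641284.448 m; Z = (N(1−e²)+h)·sinφ = 4723217.521 m.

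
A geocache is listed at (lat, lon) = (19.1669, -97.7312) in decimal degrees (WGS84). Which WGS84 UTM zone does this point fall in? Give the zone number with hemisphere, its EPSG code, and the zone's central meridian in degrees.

Zone 14N (EPSG:32614), central meridian -99°

UTM zone = ⌊(λ + 180)/6⌋ + 1; -97.7312° ∈ [-102°, -96°) → zone 14.
Hemisphere: N (φ ≥ 0).
Central meridian λ₀ = 6×14 − 183 = -99°.
EPSG code: 32614.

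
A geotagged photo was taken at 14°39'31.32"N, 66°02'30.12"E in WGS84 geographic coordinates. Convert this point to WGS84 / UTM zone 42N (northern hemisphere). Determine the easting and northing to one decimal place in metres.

Zone 42 central meridian λ₀ = 6×42 − 183 = 69°; Δλ = -2.9583°.
Transverse Mercator on WGS84 with k₀ = 0.9996 gives E = 181337.514 m, N = 1622660.438 m.

E 181337.5 m, N 1622660.4 m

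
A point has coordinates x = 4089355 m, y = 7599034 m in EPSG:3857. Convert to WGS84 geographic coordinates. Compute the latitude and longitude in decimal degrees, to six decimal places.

R = 6378137 m. λ = x/R = 36.73530099°.
φ = 2·arctan(exp(y/R)) − 90° = 2·arctan(3.29175) − 90° = 56.20350064°.

lat 56.203501°, lon 36.735301°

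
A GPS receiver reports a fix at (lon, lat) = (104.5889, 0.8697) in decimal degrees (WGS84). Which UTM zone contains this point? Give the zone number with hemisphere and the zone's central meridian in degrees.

Zone 48N, central meridian 105°

UTM zone = ⌊(λ + 180)/6⌋ + 1; 104.5889° ∈ [102°, 108°) → zone 48.
Hemisphere: N (φ ≥ 0).
Central meridian λ₀ = 6×48 − 183 = 105°.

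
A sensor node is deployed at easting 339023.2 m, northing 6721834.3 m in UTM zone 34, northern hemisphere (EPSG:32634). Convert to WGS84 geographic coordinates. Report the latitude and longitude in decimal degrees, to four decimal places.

Zone 34N: λ₀ = 21°, k₀ = 0.9996, false easting 500000 m.
Meridian distance M = (N − FN)/k₀ = 6724524.1 m.
Inverse transverse Mercator on WGS84 gives φ = 60.59999962°, λ = 18.05990042°.

lat 60.6000°, lon 18.0599°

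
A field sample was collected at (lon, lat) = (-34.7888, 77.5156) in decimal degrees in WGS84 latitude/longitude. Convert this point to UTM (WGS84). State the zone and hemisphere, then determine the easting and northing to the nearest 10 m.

Zone 25N: E 456840 m, N 8604970 m

Longitude -34.7888° lies in the 6° band [-36°, -30°), giving zone 25; latitude is north of the equator, so 25N.
Zone 25 central meridian λ₀ = 6×25 − 183 = -33°; Δλ = -1.7888°.
Transverse Mercator on WGS84 with k₀ = 0.9996 gives E = 456839.299 m, N = 8604969.116 m.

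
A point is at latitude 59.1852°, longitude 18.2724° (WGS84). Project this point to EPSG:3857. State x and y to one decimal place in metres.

x 2034074.3 m, y 8220523.8 m

Web Mercator is spherical with R = a = 6378137 m.
x = R·λ = 6378137 × 0.318913542 = 2034074.264 m.
y = R·ln tan(π/4 + φ/2) = 6378137 × 1.288859715 = 8220523.838 m.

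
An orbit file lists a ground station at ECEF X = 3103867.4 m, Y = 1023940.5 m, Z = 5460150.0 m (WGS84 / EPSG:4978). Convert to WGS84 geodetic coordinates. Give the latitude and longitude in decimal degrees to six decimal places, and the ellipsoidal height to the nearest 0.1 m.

lat 59.264900°, lon 18.257301°, h 1249.5 m

λ = atan2(Y, X) = 18.25730078°; p = √(X²+Y²) = 3268401.3 m.
Bowring's method on WGS84 (a = 6378137 m, b = 6356752.314 m) gives φ = 59.26490018°, h = 1249.464 m.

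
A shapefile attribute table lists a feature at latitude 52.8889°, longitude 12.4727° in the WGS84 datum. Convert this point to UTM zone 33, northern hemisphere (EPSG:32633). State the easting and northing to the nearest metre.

E 329972 m, N 5862903 m

Zone 33 central meridian λ₀ = 6×33 − 183 = 15°; Δλ = -2.5273°.
Transverse Mercator on WGS84 with k₀ = 0.9996 gives E = 329971.865 m, N = 5862902.984 m.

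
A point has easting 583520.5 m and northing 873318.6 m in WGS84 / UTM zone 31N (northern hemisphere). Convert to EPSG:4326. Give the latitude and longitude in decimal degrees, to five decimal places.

Zone 31N: λ₀ = 3°, k₀ = 0.9996, false easting 500000 m.
Meridian distance M = (N − FN)/k₀ = 873668.1 m.
Inverse transverse Mercator on WGS84 gives φ = 7.89999972°, λ = 3.75769997°.

lat 7.90000°, lon 3.75770°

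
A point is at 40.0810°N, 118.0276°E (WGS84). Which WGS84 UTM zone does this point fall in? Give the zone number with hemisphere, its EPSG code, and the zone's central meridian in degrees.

UTM zone = ⌊(λ + 180)/6⌋ + 1; 118.0276° ∈ [114°, 120°) → zone 50.
Hemisphere: N (φ ≥ 0).
Central meridian λ₀ = 6×50 − 183 = 117°.
EPSG code: 32650.

Zone 50N (EPSG:32650), central meridian 117°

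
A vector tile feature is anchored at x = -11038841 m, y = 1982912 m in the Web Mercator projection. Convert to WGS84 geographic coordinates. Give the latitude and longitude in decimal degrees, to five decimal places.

R = 6378137 m. λ = x/R = -99.16359589°.
φ = 2·arctan(exp(y/R)) − 90° = 2·arctan(1.36464) − 90° = 17.53260026°.

lat 17.53260°, lon -99.16360°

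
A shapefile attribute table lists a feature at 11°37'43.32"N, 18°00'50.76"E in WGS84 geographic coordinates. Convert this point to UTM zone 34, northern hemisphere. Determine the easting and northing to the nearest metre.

E 174383 m, N 1287208 m

Zone 34 central meridian λ₀ = 6×34 − 183 = 21°; Δλ = -2.9859°.
Transverse Mercator on WGS84 with k₀ = 0.9996 gives E = 174383.224 m, N = 1287207.916 m.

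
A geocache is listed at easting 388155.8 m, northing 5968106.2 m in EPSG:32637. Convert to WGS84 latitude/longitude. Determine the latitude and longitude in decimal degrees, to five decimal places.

lat 53.84940°, lon 37.29980°

Zone 37N: λ₀ = 39°, k₀ = 0.9996, false easting 500000 m.
Meridian distance M = (N − FN)/k₀ = 5970494.4 m.
Inverse transverse Mercator on WGS84 gives φ = 53.84940039°, λ = 37.29980028°.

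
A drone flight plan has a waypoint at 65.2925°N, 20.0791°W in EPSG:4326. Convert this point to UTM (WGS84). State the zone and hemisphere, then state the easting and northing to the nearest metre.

Longitude -20.0791° lies in the 6° band [-24°, -18°), giving zone 27; latitude is north of the equator, so 27N.
Zone 27 central meridian λ₀ = 6×27 − 183 = -21°; Δλ = +0.9209°.
Transverse Mercator on WGS84 with k₀ = 0.9996 gives E = 542949.936 m, N = 7241367.340 m.

Zone 27N: E 542950 m, N 7241367 m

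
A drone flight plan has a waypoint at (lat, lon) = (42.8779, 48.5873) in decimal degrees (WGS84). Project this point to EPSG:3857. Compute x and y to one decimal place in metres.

Web Mercator is spherical with R = a = 6378137 m.
x = R·λ = 6378137 × 0.848008360 = 5408713.495 m.
y = R·ln tan(π/4 + φ/2) = 6378137 × 0.829929713 = 5293405.410 m.

x 5408713.5 m, y 5293405.4 m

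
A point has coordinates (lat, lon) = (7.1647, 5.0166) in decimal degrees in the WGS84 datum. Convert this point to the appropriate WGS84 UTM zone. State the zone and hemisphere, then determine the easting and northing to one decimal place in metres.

Zone 31N: E 722701.4 m, N 792444.9 m

Longitude 5.0166° lies in the 6° band [0°, 6°), giving zone 31; latitude is north of the equator, so 31N.
Zone 31 central meridian λ₀ = 6×31 − 183 = 3°; Δλ = +2.0166°.
Transverse Mercator on WGS84 with k₀ = 0.9996 gives E = 722701.385 m, N = 792444.898 m.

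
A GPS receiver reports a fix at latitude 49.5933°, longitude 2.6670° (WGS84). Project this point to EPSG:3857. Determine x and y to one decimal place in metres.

Web Mercator is spherical with R = a = 6378137 m.
x = R·λ = 6378137 × 0.046547931 = 296889.082 m.
y = R·ln tan(π/4 + φ/2) = 6378137 × 0.999686620 = 6376138.221 m.

x 296889.1 m, y 6376138.2 m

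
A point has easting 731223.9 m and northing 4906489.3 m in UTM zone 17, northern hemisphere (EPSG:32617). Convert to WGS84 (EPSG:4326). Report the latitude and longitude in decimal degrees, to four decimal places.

Zone 17N: λ₀ = -81°, k₀ = 0.9996, false easting 500000 m.
Meridian distance M = (N − FN)/k₀ = 4908452.7 m.
Inverse transverse Mercator on WGS84 gives φ = 44.27490026°, λ = -78.10259945°.

lat 44.2749°, lon -78.1026°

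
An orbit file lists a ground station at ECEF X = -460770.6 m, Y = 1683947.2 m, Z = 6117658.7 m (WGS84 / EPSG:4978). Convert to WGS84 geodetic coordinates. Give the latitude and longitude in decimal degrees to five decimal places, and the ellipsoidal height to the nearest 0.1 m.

lat 74.17360°, lon 105.30300°, h 3541.9 m

λ = atan2(Y, X) = 105.30300014°; p = √(X²+Y²) = 1745848.7 m.
Bowring's method on WGS84 (a = 6378137 m, b = 6356752.314 m) gives φ = 74.17360035°, h = 3541.908 m.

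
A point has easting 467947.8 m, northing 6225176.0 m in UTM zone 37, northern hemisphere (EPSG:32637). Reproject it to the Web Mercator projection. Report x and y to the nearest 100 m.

x 4284000 m, y 7592400 m

Unproject from UTM 37N (λ₀ = 39°) → φ = 56.17050017°, λ = 38.48380035°.
Web Mercator (R = 6378137 m): x = 4283997.059 m, y = 7592432.560 m.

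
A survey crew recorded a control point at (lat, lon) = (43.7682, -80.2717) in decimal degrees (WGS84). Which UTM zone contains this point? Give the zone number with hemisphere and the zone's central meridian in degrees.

Zone 17N, central meridian -81°

UTM zone = ⌊(λ + 180)/6⌋ + 1; -80.2717° ∈ [-84°, -78°) → zone 17.
Hemisphere: N (φ ≥ 0).
Central meridian λ₀ = 6×17 − 183 = -81°.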